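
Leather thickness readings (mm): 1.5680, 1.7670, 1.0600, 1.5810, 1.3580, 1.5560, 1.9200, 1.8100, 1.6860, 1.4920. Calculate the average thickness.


Formula: Average = sum / n
Substituting: Average = 15.7980 / 10
Result: 1.5798 mm


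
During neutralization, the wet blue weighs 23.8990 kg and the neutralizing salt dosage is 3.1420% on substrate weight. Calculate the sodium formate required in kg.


Formula: Neutralizer = substrate * pct / 100
Substituting: Neutralizer = 23.8990 * 3.1420 / 100
Result: 0.7509 kg


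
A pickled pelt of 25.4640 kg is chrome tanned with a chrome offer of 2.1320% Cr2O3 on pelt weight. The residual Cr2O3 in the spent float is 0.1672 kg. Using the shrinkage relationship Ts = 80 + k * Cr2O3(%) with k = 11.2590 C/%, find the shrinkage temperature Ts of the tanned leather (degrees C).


Offered = pelt * offer_pct / 100 = 25.4640 * 2.1320 / 100 = 0.5429 kg
Uptake = offered - residual = 0.5429 - 0.1672 = 0.3757 kg
Cr2O3% on pelt = uptake / pelt * 100 = 0.3757 / 25.4640 * 100 = 1.4754 %
Ts = 80 + k * Cr2O3% = 80 + 11.2590 * 1.4754 = 96.6114 C


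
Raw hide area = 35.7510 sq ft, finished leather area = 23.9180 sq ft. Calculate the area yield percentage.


Formula: Yield = finished / raw * 100
Substituting: Yield = 23.9180 / 35.7510 * 100
Result: 66.9016 %


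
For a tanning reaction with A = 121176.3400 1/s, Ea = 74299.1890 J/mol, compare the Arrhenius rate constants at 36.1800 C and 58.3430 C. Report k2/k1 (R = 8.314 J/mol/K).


T1 = 36.1800 + 273.15 = 309.3300 K; T2 = 58.3430 + 273.15 = 331.4930 K
k1 = A * exp(-Ea/(R*T1)) = 121176.3400 * exp(-74299.1890/(8.314*309.3300)) = 3.4397e-08 1/s
k2 = A * exp(-Ea/(R*T2)) = 121176.3400 * exp(-74299.1890/(8.314*331.4930)) = 2.3735e-07 1/s
k2/k1 = 2.3735e-07 / 3.4397e-08 = 6.9002


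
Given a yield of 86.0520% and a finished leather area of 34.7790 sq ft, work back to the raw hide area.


Formula: raw = finished * 100 / yield
Substituting: raw = 34.7790 * 100 / 86.0520
Result: 40.4163 sq ft


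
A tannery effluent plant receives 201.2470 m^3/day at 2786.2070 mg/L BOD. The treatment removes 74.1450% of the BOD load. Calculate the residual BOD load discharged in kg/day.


Load_in = volume * conc / 1000 = 201.2470 * 2786.2070 / 1000 = 560.7158 kg/day
Removed = Load_in * eff / 100 = 560.7158 * 74.1450 / 100 = 415.7427 kg/day
Load_out = Load_in - Removed = 560.7158 - 415.7427 = 144.9731 kg/day


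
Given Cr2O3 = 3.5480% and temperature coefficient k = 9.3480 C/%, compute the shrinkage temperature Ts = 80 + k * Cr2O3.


Formula: Ts = 80 + k * Cr2O3
Substituting: Ts = 80 + 9.3480 * 3.5480
Result: 113.1667 C


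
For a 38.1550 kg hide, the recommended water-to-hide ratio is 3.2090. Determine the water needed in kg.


Formula: Water = hide_weight * ratio
Substituting: Water = 38.1550 * 3.2090
Result: 122.4394 kg


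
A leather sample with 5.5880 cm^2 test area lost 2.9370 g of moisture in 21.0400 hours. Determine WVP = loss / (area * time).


Formula: WVP = loss / (area * time)
Substituting: WVP = 2.9370 / (5.5880 * 21.0400)
Result: 0.0249805 g/(cm^2*hr)


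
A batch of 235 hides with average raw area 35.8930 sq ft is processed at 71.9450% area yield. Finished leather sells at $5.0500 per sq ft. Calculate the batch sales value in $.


Raw_total = N * avg_area = 235 * 35.8930 = 8434.8550 sq ft
Finished = Raw_total * yield / 100 = 8434.8550 * 71.9450 / 100 = 6068.4564 sq ft
Value = Finished * price = 6068.4564 * 5.0500 = 30645.7050 $


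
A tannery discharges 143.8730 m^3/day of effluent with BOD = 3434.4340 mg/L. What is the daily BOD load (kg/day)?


Formula: BOD_load = volume * conc / 1000
Substituting: BOD_load = 143.8730 * 3434.4340 / 1000
Result: 494.1223 kg/day


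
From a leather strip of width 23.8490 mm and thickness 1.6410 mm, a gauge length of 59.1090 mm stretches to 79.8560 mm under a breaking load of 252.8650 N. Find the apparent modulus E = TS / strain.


TS = F / (w * t) = 252.8650 / (23.8490 * 1.6410) = 6.4612 N/mm^2
strain = (Lf - L0) / L0 = (79.8560 - 59.1090) / 59.1090 = 0.3510
E = TS / strain = 6.4612 / 0.3510 = 18.4081 N/mm^2


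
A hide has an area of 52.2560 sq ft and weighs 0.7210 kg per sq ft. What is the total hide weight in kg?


Formula: Weight = area * weight_per_sqft
Substituting: Weight = 52.2560 * 0.7210
Result: 37.6766 kg


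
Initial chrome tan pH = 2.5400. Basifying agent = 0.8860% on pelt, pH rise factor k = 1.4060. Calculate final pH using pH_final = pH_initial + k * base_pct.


Formula: pH_final = pH_initial + k * base_pct
Substituting: pH_final = 2.5400 + 1.4060 * 0.8860
Result: 3.7857


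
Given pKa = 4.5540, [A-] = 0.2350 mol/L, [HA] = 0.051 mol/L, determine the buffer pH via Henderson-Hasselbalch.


ratio = [A-] / [HA] = 0.2350 / 0.051 = 4.6078
log10(ratio) = 0.6635
pH = pKa + log10(ratio) = 4.5540 + 0.6635 = 5.2175


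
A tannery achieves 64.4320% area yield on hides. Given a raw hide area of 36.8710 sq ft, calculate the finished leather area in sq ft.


Formula: finished = raw * yield / 100
Substituting: finished = 36.8710 * 64.4320 / 100
Result: 23.7567 sq ft


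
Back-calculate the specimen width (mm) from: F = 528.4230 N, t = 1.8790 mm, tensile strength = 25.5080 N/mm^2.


Formula: w = F / (TS * t)
Substituting: w = 528.4230 / (25.5080 * 1.8790)
Result: 11.0250 mm


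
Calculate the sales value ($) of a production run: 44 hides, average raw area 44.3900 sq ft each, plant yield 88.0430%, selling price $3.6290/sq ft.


Raw_total = N * avg_area = 44 * 44.3900 = 1953.1600 sq ft
Finished = Raw_total * yield / 100 = 1953.1600 * 88.0430 / 100 = 1719.6207 sq ft
Value = Finished * price = 1719.6207 * 3.6290 = 6240.5034 $


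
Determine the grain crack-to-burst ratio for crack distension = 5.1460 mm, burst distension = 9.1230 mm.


Formula: Ratio = crack / burst
Substituting: Ratio = 5.1460 / 9.1230
Result: 0.5641


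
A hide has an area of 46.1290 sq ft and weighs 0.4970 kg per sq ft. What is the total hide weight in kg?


Formula: Weight = area * weight_per_sqft
Substituting: Weight = 46.1290 * 0.4970
Result: 22.9261 kg


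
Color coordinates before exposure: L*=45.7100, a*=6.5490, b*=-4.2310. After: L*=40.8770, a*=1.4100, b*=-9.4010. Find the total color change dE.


dL = -4.8330, da = -5.1390, db = -5.1700
dE = sqrt((-4.8330)^2 + (-5.1390)^2 + (-5.1700)^2) = 8.7462


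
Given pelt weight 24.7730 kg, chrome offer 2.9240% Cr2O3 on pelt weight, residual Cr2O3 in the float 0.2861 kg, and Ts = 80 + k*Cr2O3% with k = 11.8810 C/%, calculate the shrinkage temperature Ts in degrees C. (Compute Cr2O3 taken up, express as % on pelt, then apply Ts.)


Offered = pelt * offer_pct / 100 = 24.7730 * 2.9240 / 100 = 0.7244 kg
Uptake = offered - residual = 0.7244 - 0.2861 = 0.4383 kg
Cr2O3% on pelt = uptake / pelt * 100 = 0.4383 / 24.7730 * 100 = 1.7691 %
Ts = 80 + k * Cr2O3% = 80 + 11.8810 * 1.7691 = 101.0188 C


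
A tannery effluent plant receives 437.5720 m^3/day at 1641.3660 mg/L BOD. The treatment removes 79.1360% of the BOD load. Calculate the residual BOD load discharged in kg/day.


Load_in = volume * conc / 1000 = 437.5720 * 1641.3660 / 1000 = 718.2158 kg/day
Removed = Load_in * eff / 100 = 718.2158 * 79.1360 / 100 = 568.3673 kg/day
Load_out = Load_in - Removed = 718.2158 - 568.3673 = 149.8485 kg/day


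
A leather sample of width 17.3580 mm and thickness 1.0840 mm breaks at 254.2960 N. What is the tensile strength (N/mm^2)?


Formula: TS = force / (width * thickness)
Substituting: TS = 254.2960 / (17.3580 * 1.0840)
Result: 13.5148 N/mm^2


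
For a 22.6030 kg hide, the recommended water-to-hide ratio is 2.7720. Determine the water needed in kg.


Formula: Water = hide_weight * ratio
Substituting: Water = 22.6030 * 2.7720
Result: 62.6555 kg


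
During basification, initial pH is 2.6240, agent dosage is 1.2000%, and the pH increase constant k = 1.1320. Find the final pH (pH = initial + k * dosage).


Formula: pH_final = pH_initial + k * base_pct
Substituting: pH_final = 2.6240 + 1.1320 * 1.2000
Result: 3.9824


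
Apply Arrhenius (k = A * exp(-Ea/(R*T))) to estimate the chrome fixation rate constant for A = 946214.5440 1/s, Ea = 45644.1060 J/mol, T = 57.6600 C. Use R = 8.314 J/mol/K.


T_K = T_C + 273.15 = 57.6600 + 273.15 = 330.8100 K
exponent = -Ea / (R * T_K) = -45644.1060 / (8.314 * 330.8100) = -16.5957
k = A * exp(exponent) = 946214.5440 * exp(-16.5957) = 0.0586895 1/s


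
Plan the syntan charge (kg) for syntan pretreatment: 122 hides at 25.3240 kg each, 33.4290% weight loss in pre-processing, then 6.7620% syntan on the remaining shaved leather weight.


Total_raw = N * avg_wt = 122 * 25.3240 = 3089.5280 kg
Substrate = Total_raw * (1 - loss/100) = 3089.5280 * (1 - 33.4290/100) = 2056.7297 kg
Syntan = Substrate * pct / 100 = 2056.7297 * 6.7620 / 100 = 139.0761 kg


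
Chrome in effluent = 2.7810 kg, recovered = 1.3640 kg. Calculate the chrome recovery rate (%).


Formula: Recovery = recovered / input * 100
Substituting: Recovery = 1.3640 / 2.7810 * 100
Result: 49.0471 %


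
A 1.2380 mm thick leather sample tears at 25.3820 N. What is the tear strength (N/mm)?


Formula: Tear strength = force / thickness
Substituting: Tear strength = 25.3820 / 1.2380
Result: 20.5024 N/mm


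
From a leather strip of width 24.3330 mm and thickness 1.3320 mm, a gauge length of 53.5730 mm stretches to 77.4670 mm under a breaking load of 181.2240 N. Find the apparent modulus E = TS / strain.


TS = F / (w * t) = 181.2240 / (24.3330 * 1.3320) = 5.5913 N/mm^2
strain = (Lf - L0) / L0 = (77.4670 - 53.5730) / 53.5730 = 0.4460
E = TS / strain = 5.5913 / 0.4460 = 12.5364 N/mm^2


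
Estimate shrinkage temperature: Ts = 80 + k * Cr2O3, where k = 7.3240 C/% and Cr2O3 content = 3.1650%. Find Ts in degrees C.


Formula: Ts = 80 + k * Cr2O3
Substituting: Ts = 80 + 7.3240 * 3.1650
Result: 103.1805 C


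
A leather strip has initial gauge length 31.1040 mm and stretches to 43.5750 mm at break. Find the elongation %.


Formula: Elongation = (Lf - L0) / L0 * 100
Substituting: Elongation = (43.5750 - 31.1040) / 31.1040 * 100
Result: 40.0945 %


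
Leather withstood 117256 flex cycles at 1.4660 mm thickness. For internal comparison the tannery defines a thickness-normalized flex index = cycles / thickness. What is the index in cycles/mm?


Formula: Index = cycles / thickness
Substituting: Index = 117256 / 1.4660
Result: 79983.6289 cycles/mm


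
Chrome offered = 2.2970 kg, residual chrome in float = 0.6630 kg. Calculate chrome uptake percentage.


Formula: Uptake = (offered - residual) / offered * 100
Substituting: Uptake = (2.2970 - 0.6630) / 2.2970 * 100
Result: 71.1363 %


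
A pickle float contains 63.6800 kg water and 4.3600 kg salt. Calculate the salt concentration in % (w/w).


Formula: Conc = salt / (water + salt) * 100
Substituting: Conc = 4.3600 / (63.6800 + 4.3600) * 100
Result: 6.4080 %


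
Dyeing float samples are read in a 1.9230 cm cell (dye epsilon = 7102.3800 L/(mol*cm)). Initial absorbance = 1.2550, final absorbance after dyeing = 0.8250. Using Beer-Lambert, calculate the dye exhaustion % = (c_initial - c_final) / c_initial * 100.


c_initial = A_i / (epsilon * l) = 1.2550 / (7102.3800 * 1.9230) = 9.1888e-05 mol/L
c_final = A_f / (epsilon * l) = 0.8250 / (7102.3800 * 1.9230) = 6.0405e-05 mol/L
Exhaustion = (c_initial - c_final) / c_initial * 100 = (9.1888e-05 - 6.0405e-05) / 9.1888e-05 * 100 = 34.2629 %


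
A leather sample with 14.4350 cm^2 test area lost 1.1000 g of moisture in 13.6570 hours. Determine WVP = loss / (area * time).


Formula: WVP = loss / (area * time)
Substituting: WVP = 1.1000 / (14.4350 * 13.6570)
Result: 0.00557983 g/(cm^2*hr)


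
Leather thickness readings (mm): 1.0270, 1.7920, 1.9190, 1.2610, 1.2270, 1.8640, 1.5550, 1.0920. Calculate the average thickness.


Formula: Average = sum / n
Substituting: Average = 11.7370 / 8
Result: 1.4671 mm


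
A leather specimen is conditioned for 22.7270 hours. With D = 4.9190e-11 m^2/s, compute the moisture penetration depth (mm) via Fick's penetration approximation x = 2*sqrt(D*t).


t = 22.7270 hr * 3600 = 81817.2000 s
D * t = 4.9190e-11 * 81817.2000 = 4.0246e-06
x = 2 * sqrt(D*t) = 2 * sqrt(4.0246e-06) = 0.00401228 m = 4.0123 mm


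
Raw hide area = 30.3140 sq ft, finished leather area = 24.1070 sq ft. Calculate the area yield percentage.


Formula: Yield = finished / raw * 100
Substituting: Yield = 24.1070 / 30.3140 * 100
Result: 79.5243 %


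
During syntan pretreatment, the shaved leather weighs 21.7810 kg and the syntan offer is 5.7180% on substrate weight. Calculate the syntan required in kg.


Formula: Syntan = substrate * pct / 100
Substituting: Syntan = 21.7810 * 5.7180 / 100
Result: 1.2454 kg


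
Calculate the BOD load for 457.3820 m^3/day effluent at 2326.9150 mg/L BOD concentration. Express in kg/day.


Formula: BOD_load = volume * conc / 1000
Substituting: BOD_load = 457.3820 * 2326.9150 / 1000
Result: 1064.2890 kg/day


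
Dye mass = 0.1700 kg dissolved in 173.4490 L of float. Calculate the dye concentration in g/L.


Formula: Conc = dye_mass(kg) / volume(L) * 1000
Substituting: Conc = 0.1700 / 173.4490 * 1000
Result: 0.9801 g/L


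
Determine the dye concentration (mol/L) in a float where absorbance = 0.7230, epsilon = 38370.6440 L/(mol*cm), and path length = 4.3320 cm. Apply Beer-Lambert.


Formula: c = A / (epsilon * l)
Substituting: c = 0.7230 / (38370.6440 * 4.3320)
Result: 4.3496e-06 mol/L


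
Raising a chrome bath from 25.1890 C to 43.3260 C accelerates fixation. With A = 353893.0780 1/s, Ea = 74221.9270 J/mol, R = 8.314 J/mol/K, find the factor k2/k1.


T1 = 25.1890 + 273.15 = 298.3390 K; T2 = 43.3260 + 273.15 = 316.4760 K
k1 = A * exp(-Ea/(R*T1)) = 353893.0780 * exp(-74221.9270/(8.314*298.3390)) = 3.5749e-08 1/s
k2 = A * exp(-Ea/(R*T2)) = 353893.0780 * exp(-74221.9270/(8.314*316.4760)) = 1.9863e-07 1/s
k2/k1 = 1.9863e-07 / 3.5749e-08 = 5.5561


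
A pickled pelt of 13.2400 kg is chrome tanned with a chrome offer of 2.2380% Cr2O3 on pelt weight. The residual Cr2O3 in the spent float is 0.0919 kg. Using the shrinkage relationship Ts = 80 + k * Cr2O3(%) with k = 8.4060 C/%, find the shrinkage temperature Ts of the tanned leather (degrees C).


Offered = pelt * offer_pct / 100 = 13.2400 * 2.2380 / 100 = 0.2963 kg
Uptake = offered - residual = 0.2963 - 0.0919 = 0.2044 kg
Cr2O3% on pelt = uptake / pelt * 100 = 0.2044 / 13.2400 * 100 = 1.5439 %
Ts = 80 + k * Cr2O3% = 80 + 8.4060 * 1.5439 = 92.9779 C


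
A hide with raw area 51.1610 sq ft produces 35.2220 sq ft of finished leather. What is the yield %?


Formula: Yield = finished / raw * 100
Substituting: Yield = 35.2220 / 51.1610 * 100
Result: 68.8454 %


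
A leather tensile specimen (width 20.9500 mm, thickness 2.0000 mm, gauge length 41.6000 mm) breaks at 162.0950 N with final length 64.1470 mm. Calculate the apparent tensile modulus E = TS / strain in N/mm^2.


TS = F / (w * t) = 162.0950 / (20.9500 * 2.0000) = 3.8686 N/mm^2
strain = (Lf - L0) / L0 = (64.1470 - 41.6000) / 41.6000 = 0.5420
E = TS / strain = 3.8686 / 0.5420 = 7.1377 N/mm^2


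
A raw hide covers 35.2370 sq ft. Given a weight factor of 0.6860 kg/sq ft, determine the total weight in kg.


Formula: Weight = area * weight_per_sqft
Substituting: Weight = 35.2370 * 0.6860
Result: 24.1726 kg


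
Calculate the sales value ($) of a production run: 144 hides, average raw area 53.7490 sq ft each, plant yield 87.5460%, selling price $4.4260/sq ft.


Raw_total = N * avg_area = 144 * 53.7490 = 7739.8560 sq ft
Finished = Raw_total * yield / 100 = 7739.8560 * 87.5460 / 100 = 6775.9343 sq ft
Value = Finished * price = 6775.9343 * 4.4260 = 29990.2854 $


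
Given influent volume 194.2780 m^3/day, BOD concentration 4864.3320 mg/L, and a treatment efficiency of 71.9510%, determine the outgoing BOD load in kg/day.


Load_in = volume * conc / 1000 = 194.2780 * 4864.3320 / 1000 = 945.0327 kg/day
Removed = Load_in * eff / 100 = 945.0327 * 71.9510 / 100 = 679.9605 kg/day
Load_out = Load_in - Removed = 945.0327 - 679.9605 = 265.0722 kg/day


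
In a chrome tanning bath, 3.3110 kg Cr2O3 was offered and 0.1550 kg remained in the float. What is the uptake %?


Formula: Uptake = (offered - residual) / offered * 100
Substituting: Uptake = (3.3110 - 0.1550) / 3.3110 * 100
Result: 95.3186 %


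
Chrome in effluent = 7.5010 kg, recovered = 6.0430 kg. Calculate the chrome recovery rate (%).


Formula: Recovery = recovered / input * 100
Substituting: Recovery = 6.0430 / 7.5010 * 100
Result: 80.5626 %


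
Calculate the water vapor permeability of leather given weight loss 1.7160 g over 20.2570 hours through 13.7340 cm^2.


Formula: WVP = loss / (area * time)
Substituting: WVP = 1.7160 / (13.7340 * 20.2570)
Result: 0.00616801 g/(cm^2*hr)


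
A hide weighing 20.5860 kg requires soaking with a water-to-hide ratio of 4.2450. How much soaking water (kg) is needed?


Formula: Water = hide_weight * ratio
Substituting: Water = 20.5860 * 4.2450
Result: 87.3876 kg


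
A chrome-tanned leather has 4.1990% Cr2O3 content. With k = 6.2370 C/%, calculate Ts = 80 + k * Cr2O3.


Formula: Ts = 80 + k * Cr2O3
Substituting: Ts = 80 + 6.2370 * 4.1990
Result: 106.1892 C


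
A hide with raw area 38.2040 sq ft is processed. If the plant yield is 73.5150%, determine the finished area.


Formula: finished = raw * yield / 100
Substituting: finished = 38.2040 * 73.5150 / 100
Result: 28.0857 sq ft


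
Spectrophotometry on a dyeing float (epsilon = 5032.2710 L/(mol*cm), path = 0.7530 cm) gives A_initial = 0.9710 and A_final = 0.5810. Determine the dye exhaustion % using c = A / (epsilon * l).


c_initial = A_i / (epsilon * l) = 0.9710 / (5032.2710 * 0.7530) = 2.5625e-04 mol/L
c_final = A_f / (epsilon * l) = 0.5810 / (5032.2710 * 0.7530) = 1.5333e-04 mol/L
Exhaustion = (c_initial - c_final) / c_initial * 100 = (2.5625e-04 - 1.5333e-04) / 2.5625e-04 * 100 = 40.1648 %


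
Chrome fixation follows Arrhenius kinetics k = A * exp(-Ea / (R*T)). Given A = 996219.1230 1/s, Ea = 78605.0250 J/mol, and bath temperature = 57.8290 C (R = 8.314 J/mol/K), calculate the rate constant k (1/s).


T_K = T_C + 273.15 = 57.8290 + 273.15 = 330.9790 K
exponent = -Ea / (R * T_K) = -78605.0250 / (8.314 * 330.9790) = -28.5654
k = A * exp(exponent) = 996219.1230 * exp(-28.5654) = 3.9136e-07 1/s


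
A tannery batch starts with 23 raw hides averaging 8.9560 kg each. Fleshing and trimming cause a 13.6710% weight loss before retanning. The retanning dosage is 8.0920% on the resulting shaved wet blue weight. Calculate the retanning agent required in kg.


Total_raw = N * avg_wt = 23 * 8.9560 = 205.9880 kg
Substrate = Total_raw * (1 - loss/100) = 205.9880 * (1 - 13.6710/100) = 177.8274 kg
Retan = Substrate * pct / 100 = 177.8274 * 8.0920 / 100 = 14.3898 kg


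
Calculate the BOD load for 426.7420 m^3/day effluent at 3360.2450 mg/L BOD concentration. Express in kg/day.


Formula: BOD_load = volume * conc / 1000
Substituting: BOD_load = 426.7420 * 3360.2450 / 1000
Result: 1433.9577 kg/day


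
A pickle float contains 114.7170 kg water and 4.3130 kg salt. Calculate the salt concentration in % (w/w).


Formula: Conc = salt / (water + salt) * 100
Substituting: Conc = 4.3130 / (114.7170 + 4.3130) * 100
Result: 3.6235 %


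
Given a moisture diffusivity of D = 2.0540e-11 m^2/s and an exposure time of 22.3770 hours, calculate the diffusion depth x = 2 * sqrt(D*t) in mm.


t = 22.3770 hr * 3600 = 80557.2000 s
D * t = 2.0540e-11 * 80557.2000 = 1.6546e-06
x = 2 * sqrt(D*t) = 2 * sqrt(1.6546e-06) = 0.00257266 m = 2.5727 mm


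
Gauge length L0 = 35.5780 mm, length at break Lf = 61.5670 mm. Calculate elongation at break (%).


Formula: Elongation = (Lf - L0) / L0 * 100
Substituting: Elongation = (61.5670 - 35.5780) / 35.5780 * 100
Result: 73.0480 %


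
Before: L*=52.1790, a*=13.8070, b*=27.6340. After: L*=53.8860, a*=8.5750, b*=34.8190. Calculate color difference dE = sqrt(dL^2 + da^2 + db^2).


dL = 1.7070, da = -5.2320, db = 7.1850
dE = sqrt(1.7070^2 + (-5.2320)^2 + 7.1850^2) = 9.0505


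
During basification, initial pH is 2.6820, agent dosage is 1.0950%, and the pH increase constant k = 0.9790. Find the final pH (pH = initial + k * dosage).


Formula: pH_final = pH_initial + k * base_pct
Substituting: pH_final = 2.6820 + 0.9790 * 1.0950
Result: 3.7540


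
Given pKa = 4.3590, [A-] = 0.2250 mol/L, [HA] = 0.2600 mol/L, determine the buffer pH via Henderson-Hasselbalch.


ratio = [A-] / [HA] = 0.2250 / 0.2600 = 0.8654
log10(ratio) = -0.0627908
pH = pKa + log10(ratio) = 4.3590 - 0.0627908 = 4.2962


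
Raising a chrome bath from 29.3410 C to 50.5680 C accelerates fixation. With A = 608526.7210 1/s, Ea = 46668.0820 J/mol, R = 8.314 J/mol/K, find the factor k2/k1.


T1 = 29.3410 + 273.15 = 302.4910 K; T2 = 50.5680 + 273.15 = 323.7180 K
k1 = A * exp(-Ea/(R*T1)) = 608526.7210 * exp(-46668.0820/(8.314*302.4910)) = 0.00531212 1/s
k2 = A * exp(-Ea/(R*T2)) = 608526.7210 * exp(-46668.0820/(8.314*323.7180)) = 0.0179357 1/s
k2/k1 = 0.0179357 / 0.00531212 = 3.3764


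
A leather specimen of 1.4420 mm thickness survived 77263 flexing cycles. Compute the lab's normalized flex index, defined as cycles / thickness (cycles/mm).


Formula: Index = cycles / thickness
Substituting: Index = 77263 / 1.4420
Result: 53580.4438 cycles/mm


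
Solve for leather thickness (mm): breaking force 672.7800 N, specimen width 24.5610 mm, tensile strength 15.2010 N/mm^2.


Formula: t = F / (TS * w)
Substituting: t = 672.7800 / (15.2010 * 24.5610)
Result: 1.8020 mm


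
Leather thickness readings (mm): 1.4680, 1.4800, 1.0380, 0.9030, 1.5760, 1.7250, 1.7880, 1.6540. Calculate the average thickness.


Formula: Average = sum / n
Substituting: Average = 11.6320 / 8
Result: 1.4540 mm


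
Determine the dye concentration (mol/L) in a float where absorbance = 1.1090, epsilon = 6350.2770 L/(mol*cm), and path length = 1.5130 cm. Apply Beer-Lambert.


Formula: c = A / (epsilon * l)
Substituting: c = 1.1090 / (6350.2770 * 1.5130)
Result: 1.1543e-04 mol/L


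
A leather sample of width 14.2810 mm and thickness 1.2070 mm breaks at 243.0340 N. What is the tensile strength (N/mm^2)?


Formula: TS = force / (width * thickness)
Substituting: TS = 243.0340 / (14.2810 * 1.2070)
Result: 14.0994 N/mm^2


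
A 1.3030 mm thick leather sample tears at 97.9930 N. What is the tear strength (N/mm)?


Formula: Tear strength = force / thickness
Substituting: Tear strength = 97.9930 / 1.3030
Result: 75.2057 N/mm


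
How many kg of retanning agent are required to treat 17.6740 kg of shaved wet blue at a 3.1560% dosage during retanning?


Formula: Retan = substrate * pct / 100
Substituting: Retan = 17.6740 * 3.1560 / 100
Result: 0.5578 kg


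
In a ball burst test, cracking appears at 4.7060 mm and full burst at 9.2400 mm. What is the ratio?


Formula: Ratio = crack / burst
Substituting: Ratio = 4.7060 / 9.2400
Result: 0.5093


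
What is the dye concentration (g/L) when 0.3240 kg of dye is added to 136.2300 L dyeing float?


Formula: Conc = dye_mass(kg) / volume(L) * 1000
Substituting: Conc = 0.3240 / 136.2300 * 1000
Result: 2.3783 g/L


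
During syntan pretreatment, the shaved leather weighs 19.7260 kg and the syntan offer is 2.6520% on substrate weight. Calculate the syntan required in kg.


Formula: Syntan = substrate * pct / 100
Substituting: Syntan = 19.7260 * 2.6520 / 100
Result: 0.5231 kg


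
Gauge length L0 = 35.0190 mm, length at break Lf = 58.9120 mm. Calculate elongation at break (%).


Formula: Elongation = (Lf - L0) / L0 * 100
Substituting: Elongation = (58.9120 - 35.0190) / 35.0190 * 100
Result: 68.2287 %


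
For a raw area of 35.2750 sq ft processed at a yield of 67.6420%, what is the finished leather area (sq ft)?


Formula: finished = raw * yield / 100
Substituting: finished = 35.2750 * 67.6420 / 100
Result: 23.8607 sq ft


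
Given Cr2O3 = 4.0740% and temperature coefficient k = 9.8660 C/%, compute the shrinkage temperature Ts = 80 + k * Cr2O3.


Formula: Ts = 80 + k * Cr2O3
Substituting: Ts = 80 + 9.8660 * 4.0740
Result: 120.1941 C


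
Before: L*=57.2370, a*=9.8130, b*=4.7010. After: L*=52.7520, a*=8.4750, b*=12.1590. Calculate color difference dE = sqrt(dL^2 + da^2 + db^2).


dL = -4.4850, da = -1.3380, db = 7.4580
dE = sqrt((-4.4850)^2 + (-1.3380)^2 + 7.4580^2) = 8.8050


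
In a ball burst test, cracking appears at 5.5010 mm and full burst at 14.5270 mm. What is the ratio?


Formula: Ratio = crack / burst
Substituting: Ratio = 5.5010 / 14.5270
Result: 0.3787


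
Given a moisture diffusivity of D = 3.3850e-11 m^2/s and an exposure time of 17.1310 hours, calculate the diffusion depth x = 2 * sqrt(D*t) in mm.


t = 17.1310 hr * 3600 = 61671.6000 s
D * t = 3.3850e-11 * 61671.6000 = 2.0876e-06
x = 2 * sqrt(D*t) = 2 * sqrt(2.0876e-06) = 0.00288969 m = 2.8897 mm


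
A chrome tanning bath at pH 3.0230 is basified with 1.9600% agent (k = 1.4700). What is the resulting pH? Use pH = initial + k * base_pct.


Formula: pH_final = pH_initial + k * base_pct
Substituting: pH_final = 3.0230 + 1.4700 * 1.9600
Result: 5.9042


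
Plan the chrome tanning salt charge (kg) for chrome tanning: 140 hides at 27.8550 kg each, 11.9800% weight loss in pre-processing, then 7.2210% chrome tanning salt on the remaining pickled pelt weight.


Total_raw = N * avg_wt = 140 * 27.8550 = 3899.7000 kg
Substrate = Total_raw * (1 - loss/100) = 3899.7000 * (1 - 11.9800/100) = 3432.5159 kg
Chrome = Substrate * pct / 100 = 3432.5159 * 7.2210 / 100 = 247.8620 kg


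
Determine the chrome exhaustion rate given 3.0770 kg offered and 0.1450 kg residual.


Formula: Uptake = (offered - residual) / offered * 100
Substituting: Uptake = (3.0770 - 0.1450) / 3.0770 * 100
Result: 95.2876 %


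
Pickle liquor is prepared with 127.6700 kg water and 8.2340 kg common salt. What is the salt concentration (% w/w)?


Formula: Conc = salt / (water + salt) * 100
Substituting: Conc = 8.2340 / (127.6700 + 8.2340) * 100
Result: 6.0587 %


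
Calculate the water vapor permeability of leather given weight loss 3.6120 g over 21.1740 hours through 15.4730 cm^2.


Formula: WVP = loss / (area * time)
Substituting: WVP = 3.6120 / (15.4730 * 21.1740)
Result: 0.0110248 g/(cm^2*hr)


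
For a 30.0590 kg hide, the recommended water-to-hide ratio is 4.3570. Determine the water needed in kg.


Formula: Water = hide_weight * ratio
Substituting: Water = 30.0590 * 4.3570
Result: 130.9671 kg


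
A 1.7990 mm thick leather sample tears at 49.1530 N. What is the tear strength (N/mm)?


Formula: Tear strength = force / thickness
Substituting: Tear strength = 49.1530 / 1.7990
Result: 27.3224 N/mm


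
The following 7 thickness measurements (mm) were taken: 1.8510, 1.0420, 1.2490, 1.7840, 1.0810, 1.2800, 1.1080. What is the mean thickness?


Formula: Average = sum / n
Substituting: Average = 9.3950 / 7
Result: 1.3421 mm


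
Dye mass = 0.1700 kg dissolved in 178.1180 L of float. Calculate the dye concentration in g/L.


Formula: Conc = dye_mass(kg) / volume(L) * 1000
Substituting: Conc = 0.1700 / 178.1180 * 1000
Result: 0.9544 g/L


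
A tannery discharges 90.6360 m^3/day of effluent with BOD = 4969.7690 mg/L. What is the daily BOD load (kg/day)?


Formula: BOD_load = volume * conc / 1000
Substituting: BOD_load = 90.6360 * 4969.7690 / 1000
Result: 450.4400 kg/day


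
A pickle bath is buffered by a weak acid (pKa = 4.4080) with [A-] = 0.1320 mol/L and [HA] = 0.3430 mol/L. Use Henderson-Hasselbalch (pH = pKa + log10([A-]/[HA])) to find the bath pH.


ratio = [A-] / [HA] = 0.1320 / 0.3430 = 0.3848
log10(ratio) = -0.4147
pH = pKa + log10(ratio) = 4.4080 - 0.4147 = 3.9933


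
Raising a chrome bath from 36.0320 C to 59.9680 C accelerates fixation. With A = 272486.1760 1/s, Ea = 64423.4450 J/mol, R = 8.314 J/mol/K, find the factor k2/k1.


T1 = 36.0320 + 273.15 = 309.1820 K; T2 = 59.9680 + 273.15 = 333.1180 K
k1 = A * exp(-Ea/(R*T1)) = 272486.1760 * exp(-64423.4450/(8.314*309.1820)) = 3.5560e-06 1/s
k2 = A * exp(-Ea/(R*T2)) = 272486.1760 * exp(-64423.4450/(8.314*333.1180)) = 2.1530e-05 1/s
k2/k1 = 2.1530e-05 / 3.5560e-06 = 6.0547


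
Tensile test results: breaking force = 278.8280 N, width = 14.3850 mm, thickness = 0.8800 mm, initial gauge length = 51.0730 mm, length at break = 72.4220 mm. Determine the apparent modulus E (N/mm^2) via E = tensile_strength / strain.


TS = F / (w * t) = 278.8280 / (14.3850 * 0.8800) = 22.0264 N/mm^2
strain = (Lf - L0) / L0 = (72.4220 - 51.0730) / 51.0730 = 0.4180
E = TS / strain = 22.0264 / 0.4180 = 52.6936 N/mm^2


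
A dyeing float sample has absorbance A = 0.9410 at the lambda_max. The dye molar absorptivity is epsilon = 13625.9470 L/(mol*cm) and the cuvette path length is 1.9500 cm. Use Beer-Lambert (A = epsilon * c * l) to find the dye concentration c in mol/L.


Formula: c = A / (epsilon * l)
Substituting: c = 0.9410 / (13625.9470 * 1.9500)
Result: 3.5415e-05 mol/L


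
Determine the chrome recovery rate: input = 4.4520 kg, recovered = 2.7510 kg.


Formula: Recovery = recovered / input * 100
Substituting: Recovery = 2.7510 / 4.4520 * 100
Result: 61.7925 %


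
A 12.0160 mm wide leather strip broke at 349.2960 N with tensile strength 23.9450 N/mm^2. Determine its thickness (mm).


Formula: t = F / (TS * w)
Substituting: t = 349.2960 / (23.9450 * 12.0160)
Result: 1.2140 mm


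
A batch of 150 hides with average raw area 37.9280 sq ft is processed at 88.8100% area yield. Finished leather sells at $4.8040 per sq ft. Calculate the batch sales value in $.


Raw_total = N * avg_area = 150 * 37.9280 = 5689.2000 sq ft
Finished = Raw_total * yield / 100 = 5689.2000 * 88.8100 / 100 = 5052.5785 sq ft
Value = Finished * price = 5052.5785 * 4.8040 = 24272.5872 $


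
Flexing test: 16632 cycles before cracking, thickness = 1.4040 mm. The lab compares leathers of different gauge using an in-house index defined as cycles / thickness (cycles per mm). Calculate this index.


Formula: Index = cycles / thickness
Substituting: Index = 16632 / 1.4040
Result: 11846.1538 cycles/mm


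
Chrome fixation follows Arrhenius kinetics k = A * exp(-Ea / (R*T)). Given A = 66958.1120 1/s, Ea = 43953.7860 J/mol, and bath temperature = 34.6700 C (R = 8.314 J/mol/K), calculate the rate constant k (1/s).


T_K = T_C + 273.15 = 34.6700 + 273.15 = 307.8200 K
exponent = -Ea / (R * T_K) = -43953.7860 / (8.314 * 307.8200) = -17.1747
k = A * exp(exponent) = 66958.1120 * exp(-17.1747) = 0.00232767 1/s


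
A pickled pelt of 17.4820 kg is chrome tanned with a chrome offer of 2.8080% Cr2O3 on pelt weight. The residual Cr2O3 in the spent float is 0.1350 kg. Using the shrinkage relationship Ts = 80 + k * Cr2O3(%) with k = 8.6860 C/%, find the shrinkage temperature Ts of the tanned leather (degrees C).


Offered = pelt * offer_pct / 100 = 17.4820 * 2.8080 / 100 = 0.4909 kg
Uptake = offered - residual = 0.4909 - 0.1350 = 0.3559 kg
Cr2O3% on pelt = uptake / pelt * 100 = 0.3559 / 17.4820 * 100 = 2.0358 %
Ts = 80 + k * Cr2O3% = 80 + 8.6860 * 2.0358 = 97.6828 C


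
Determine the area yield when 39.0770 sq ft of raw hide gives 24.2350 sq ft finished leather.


Formula: Yield = finished / raw * 100
Substituting: Yield = 24.2350 / 39.0770 * 100
Result: 62.0186 %


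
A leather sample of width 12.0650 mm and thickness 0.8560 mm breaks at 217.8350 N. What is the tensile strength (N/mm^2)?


Formula: TS = force / (width * thickness)
Substituting: TS = 217.8350 / (12.0650 * 0.8560)
Result: 21.0924 N/mm^2


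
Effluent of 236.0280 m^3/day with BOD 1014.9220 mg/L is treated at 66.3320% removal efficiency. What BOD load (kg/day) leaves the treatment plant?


Load_in = volume * conc / 1000 = 236.0280 * 1014.9220 / 1000 = 239.5500 kg/day
Removed = Load_in * eff / 100 = 239.5500 * 66.3320 / 100 = 158.8983 kg/day
Load_out = Load_in - Removed = 239.5500 - 158.8983 = 80.6517 kg/day


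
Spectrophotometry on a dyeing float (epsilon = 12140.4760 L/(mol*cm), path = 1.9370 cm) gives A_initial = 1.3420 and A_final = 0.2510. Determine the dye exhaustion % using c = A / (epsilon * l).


c_initial = A_i / (epsilon * l) = 1.3420 / (12140.4760 * 1.9370) = 5.7067e-05 mol/L
c_final = A_f / (epsilon * l) = 0.2510 / (12140.4760 * 1.9370) = 1.0674e-05 mol/L
Exhaustion = (c_initial - c_final) / c_initial * 100 = (5.7067e-05 - 1.0674e-05) / 5.7067e-05 * 100 = 81.2966 %


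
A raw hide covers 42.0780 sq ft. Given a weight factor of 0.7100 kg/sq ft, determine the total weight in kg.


Formula: Weight = area * weight_per_sqft
Substituting: Weight = 42.0780 * 0.7100
Result: 29.8754 kg


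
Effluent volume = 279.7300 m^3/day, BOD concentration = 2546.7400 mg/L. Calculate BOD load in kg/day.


Formula: BOD_load = volume * conc / 1000
Substituting: BOD_load = 279.7300 * 2546.7400 / 1000
Result: 712.3996 kg/day


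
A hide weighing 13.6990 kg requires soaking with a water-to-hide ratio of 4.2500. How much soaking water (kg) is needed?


Formula: Water = hide_weight * ratio
Substituting: Water = 13.6990 * 4.2500
Result: 58.2208 kg


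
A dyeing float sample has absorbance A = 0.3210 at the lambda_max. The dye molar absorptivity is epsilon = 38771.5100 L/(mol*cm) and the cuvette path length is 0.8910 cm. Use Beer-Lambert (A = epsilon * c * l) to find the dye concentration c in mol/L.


Formula: c = A / (epsilon * l)
Substituting: c = 0.3210 / (38771.5100 * 0.8910)
Result: 9.2921e-06 mol/L


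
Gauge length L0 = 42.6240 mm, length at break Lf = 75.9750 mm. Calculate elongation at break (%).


Formula: Elongation = (Lf - L0) / L0 * 100
Substituting: Elongation = (75.9750 - 42.6240) / 42.6240 * 100
Result: 78.2447 %


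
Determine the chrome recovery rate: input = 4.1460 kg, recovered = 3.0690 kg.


Formula: Recovery = recovered / input * 100
Substituting: Recovery = 3.0690 / 4.1460 * 100
Result: 74.0232 %


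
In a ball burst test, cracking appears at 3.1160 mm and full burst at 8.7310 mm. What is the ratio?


Formula: Ratio = crack / burst
Substituting: Ratio = 3.1160 / 8.7310
Result: 0.3569


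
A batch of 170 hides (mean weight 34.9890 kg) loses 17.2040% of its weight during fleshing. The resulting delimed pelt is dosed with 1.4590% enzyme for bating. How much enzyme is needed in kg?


Total_raw = N * avg_wt = 170 * 34.9890 = 5948.1300 kg
Substrate = Total_raw * (1 - loss/100) = 5948.1300 * (1 - 17.2040/100) = 4924.8137 kg
Enzyme = Substrate * pct / 100 = 4924.8137 * 1.4590 / 100 = 71.8530 kg


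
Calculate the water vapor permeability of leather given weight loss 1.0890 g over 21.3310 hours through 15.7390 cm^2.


Formula: WVP = loss / (area * time)
Substituting: WVP = 1.0890 / (15.7390 * 21.3310)
Result: 0.00324369 g/(cm^2*hr)


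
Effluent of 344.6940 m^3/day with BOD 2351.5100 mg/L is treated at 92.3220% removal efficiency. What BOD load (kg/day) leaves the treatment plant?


Load_in = volume * conc / 1000 = 344.6940 * 2351.5100 / 1000 = 810.5514 kg/day
Removed = Load_in * eff / 100 = 810.5514 * 92.3220 / 100 = 748.3173 kg/day
Load_out = Load_in - Removed = 810.5514 - 748.3173 = 62.2341 kg/day


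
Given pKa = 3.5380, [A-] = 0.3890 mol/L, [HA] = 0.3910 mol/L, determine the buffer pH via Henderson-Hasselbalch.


ratio = [A-] / [HA] = 0.3890 / 0.3910 = 0.9949
log10(ratio) = -0.00222716
pH = pKa + log10(ratio) = 3.5380 - 0.00222716 = 3.5358


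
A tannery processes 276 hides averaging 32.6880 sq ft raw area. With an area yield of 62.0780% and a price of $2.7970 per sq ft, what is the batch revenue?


Raw_total = N * avg_area = 276 * 32.6880 = 9021.8880 sq ft
Finished = Raw_total * yield / 100 = 9021.8880 * 62.0780 / 100 = 5600.6076 sq ft
Value = Finished * price = 5600.6076 * 2.7970 = 15664.8995 $


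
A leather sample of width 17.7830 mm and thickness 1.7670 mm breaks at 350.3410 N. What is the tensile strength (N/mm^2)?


Formula: TS = force / (width * thickness)
Substituting: TS = 350.3410 / (17.7830 * 1.7670)
Result: 11.1493 N/mm^2


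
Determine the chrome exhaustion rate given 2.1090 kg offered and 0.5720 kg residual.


Formula: Uptake = (offered - residual) / offered * 100
Substituting: Uptake = (2.1090 - 0.5720) / 2.1090 * 100
Result: 72.8781 %


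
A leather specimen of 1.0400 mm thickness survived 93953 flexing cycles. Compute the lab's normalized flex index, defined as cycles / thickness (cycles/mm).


Formula: Index = cycles / thickness
Substituting: Index = 93953 / 1.0400
Result: 90339.4231 cycles/mm


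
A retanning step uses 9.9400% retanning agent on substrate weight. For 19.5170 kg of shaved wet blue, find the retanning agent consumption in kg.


Formula: Retan = substrate * pct / 100
Substituting: Retan = 19.5170 * 9.9400 / 100
Result: 1.9400 kg


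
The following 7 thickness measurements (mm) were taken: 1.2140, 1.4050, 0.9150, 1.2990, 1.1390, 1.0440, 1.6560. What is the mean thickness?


Formula: Average = sum / n
Substituting: Average = 8.6720 / 7
Result: 1.2389 mm


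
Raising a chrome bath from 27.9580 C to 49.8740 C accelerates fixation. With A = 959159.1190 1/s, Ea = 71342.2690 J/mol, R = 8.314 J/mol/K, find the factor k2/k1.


T1 = 27.9580 + 273.15 = 301.1080 K; T2 = 49.8740 + 273.15 = 323.0240 K
k1 = A * exp(-Ea/(R*T1)) = 959159.1190 * exp(-71342.2690/(8.314*301.1080)) = 4.0305e-07 1/s
k2 = A * exp(-Ea/(R*T2)) = 959159.1190 * exp(-71342.2690/(8.314*323.0240)) = 2.7865e-06 1/s
k2/k1 = 2.7865e-06 / 4.0305e-07 = 6.9136


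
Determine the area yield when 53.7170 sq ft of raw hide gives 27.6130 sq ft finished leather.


Formula: Yield = finished / raw * 100
Substituting: Yield = 27.6130 / 53.7170 * 100
Result: 51.4046 %


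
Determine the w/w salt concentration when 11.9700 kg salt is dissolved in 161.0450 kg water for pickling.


Formula: Conc = salt / (water + salt) * 100
Substituting: Conc = 11.9700 / (161.0450 + 11.9700) * 100
Result: 6.9185 %


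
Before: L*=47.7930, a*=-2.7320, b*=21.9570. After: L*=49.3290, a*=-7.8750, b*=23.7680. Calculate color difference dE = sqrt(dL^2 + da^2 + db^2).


dL = 1.5360, da = -5.1430, db = 1.8110
dE = sqrt(1.5360^2 + (-5.1430)^2 + 1.8110^2) = 5.6648


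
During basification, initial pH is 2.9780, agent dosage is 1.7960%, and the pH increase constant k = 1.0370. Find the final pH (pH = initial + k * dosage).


Formula: pH_final = pH_initial + k * base_pct
Substituting: pH_final = 2.9780 + 1.0370 * 1.7960
Result: 4.8405


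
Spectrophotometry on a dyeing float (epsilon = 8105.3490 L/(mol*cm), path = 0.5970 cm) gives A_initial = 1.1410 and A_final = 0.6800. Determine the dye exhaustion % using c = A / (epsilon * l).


c_initial = A_i / (epsilon * l) = 1.1410 / (8105.3490 * 0.5970) = 2.3580e-04 mol/L
c_final = A_f / (epsilon * l) = 0.6800 / (8105.3490 * 0.5970) = 1.4053e-04 mol/L
Exhaustion = (c_initial - c_final) / c_initial * 100 = (2.3580e-04 - 1.4053e-04) / 2.3580e-04 * 100 = 40.4032 %


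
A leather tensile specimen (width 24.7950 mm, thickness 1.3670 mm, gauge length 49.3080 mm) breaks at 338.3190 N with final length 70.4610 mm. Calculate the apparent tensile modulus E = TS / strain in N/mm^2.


TS = F / (w * t) = 338.3190 / (24.7950 * 1.3670) = 9.9815 N/mm^2
strain = (Lf - L0) / L0 = (70.4610 - 49.3080) / 49.3080 = 0.4290
E = TS / strain = 9.9815 / 0.4290 = 23.2669 N/mm^2


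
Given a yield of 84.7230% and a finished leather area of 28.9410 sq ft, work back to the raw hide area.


Formula: raw = finished * 100 / yield
Substituting: raw = 28.9410 * 100 / 84.7230
Result: 34.1596 sq ft


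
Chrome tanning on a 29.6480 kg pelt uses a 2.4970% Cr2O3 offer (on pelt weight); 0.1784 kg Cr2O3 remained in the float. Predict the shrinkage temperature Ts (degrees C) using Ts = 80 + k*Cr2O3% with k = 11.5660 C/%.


Offered = pelt * offer_pct / 100 = 29.6480 * 2.4970 / 100 = 0.7403 kg
Uptake = offered - residual = 0.7403 - 0.1784 = 0.5619 kg
Cr2O3% on pelt = uptake / pelt * 100 = 0.5619 / 29.6480 * 100 = 1.8953 %
Ts = 80 + k * Cr2O3% = 80 + 11.5660 * 1.8953 = 101.9207 C
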